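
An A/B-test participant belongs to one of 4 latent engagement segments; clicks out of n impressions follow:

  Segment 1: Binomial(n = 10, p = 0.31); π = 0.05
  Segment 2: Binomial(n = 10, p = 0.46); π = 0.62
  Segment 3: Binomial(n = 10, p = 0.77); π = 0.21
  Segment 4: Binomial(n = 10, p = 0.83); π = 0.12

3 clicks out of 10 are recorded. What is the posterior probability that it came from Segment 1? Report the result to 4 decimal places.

0.1202

By Bayes' theorem, P(k | x) = P(Z=k) f_k(x) / Σ_j P(Z=j) f_j(x).
Binomial probabilities:
  L_1 = C(10,3)·0.31^3·0.69^7 = 120·0.029791·0.0744635 = 0.266201
  L_2 = C(10,3)·0.46^3·0.54^7 = 120·0.097336·0.0133893 = 0.156391
  L_3 = C(10,3)·0.77^3·0.23^7 = 120·0.456533·3.40483e-05 = 0.0018653
  L_4 = C(10,3)·0.83^3·0.17^7 = 120·0.571787·4.10339e-06 = 0.000281552
Multiply by the mixture weights:
  P(Z=1)·L_1 = 0.05 × 0.266201 = 0.0133101
  P(Z=2)·L_2 = 0.62 × 0.156391 = 0.0969623
  P(Z=3)·L_3 = 0.21 × 0.0018653 = 0.000391713
  P(Z=4)·L_4 = 0.12 × 0.000281552 = 3.37862e-05
Evidence: 0.0133101 + 0.0969623 + 0.000391713 + 3.37862e-05 = 0.110698
So the posterior for Segment 1 is 0.0133101 / 0.110698 ≈ 0.1202.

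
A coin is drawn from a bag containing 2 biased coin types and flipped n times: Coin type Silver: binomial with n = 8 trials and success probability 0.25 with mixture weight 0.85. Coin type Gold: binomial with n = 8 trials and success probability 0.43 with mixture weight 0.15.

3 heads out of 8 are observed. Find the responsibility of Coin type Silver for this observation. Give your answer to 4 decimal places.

P(component k | x) = π_k·f_k(x) / marginal(x), where marginal(x) = Σ_j π_j·f_j(x).
Evaluate each component's likelihood at the observed value:
  p_Silver = C(8,3)·0.25^3·0.75^5 = 56·0.015625·0.237305 = 0.207642
  p_Gold = C(8,3)·0.43^3·0.57^5 = 56·0.079507·0.0601692 = 0.267897
Multiply by the mixture weights:
  π_Silver·p_Silver = 0.85 × 0.207642 = 0.176495
  π_Gold·p_Gold = 0.15 × 0.267897 = 0.0401845
Denominator: 0.176495 + 0.0401845 = 0.21668
Responsibility of Coin type Silver: 0.176495 / 0.21668 ≈ 0.8145

0.8145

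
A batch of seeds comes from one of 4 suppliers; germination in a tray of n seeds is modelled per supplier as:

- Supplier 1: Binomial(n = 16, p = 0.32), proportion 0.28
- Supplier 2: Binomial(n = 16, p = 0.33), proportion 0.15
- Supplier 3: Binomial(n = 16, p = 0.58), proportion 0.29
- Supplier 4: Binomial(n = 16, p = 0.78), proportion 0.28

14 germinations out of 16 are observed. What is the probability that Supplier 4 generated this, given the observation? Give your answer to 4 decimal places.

0.9437

By Bayes' theorem, P(k | x) = w_k f_k(x) / Σ_j w_j f_j(x).
Evaluate each component's likelihood at the observed value:
  f_1 = C(16,14)·0.32^14·0.68^2 = 120·1.18059e-07·0.4624 = 6.55087e-06
  f_2 = C(16,14)·0.33^14·0.67^2 = 120·1.81633e-07·0.4489 = 9.78422e-06
  f_3 = C(16,14)·0.58^14·0.42^2 = 120·0.000487519·0.1764 = 0.0103198
  f_4 = C(16,14)·0.78^14·0.22^2 = 120·0.0308549·0.0484 = 0.179205
Weight by the priors:
  w_1·f_1 = 0.28 × 6.55087e-06 = 1.83424e-06
  w_2·f_2 = 0.15 × 9.78422e-06 = 1.46763e-06
  w_3·f_3 = 0.29 × 0.0103198 = 0.00299275
  w_4·f_4 = 0.28 × 0.179205 = 0.0501775
Marginal: 1.83424e-06 + 1.46763e-06 + 0.00299275 + 0.0501775 = 0.0531736
P(Supplier 4 | data) ≈ 0.9437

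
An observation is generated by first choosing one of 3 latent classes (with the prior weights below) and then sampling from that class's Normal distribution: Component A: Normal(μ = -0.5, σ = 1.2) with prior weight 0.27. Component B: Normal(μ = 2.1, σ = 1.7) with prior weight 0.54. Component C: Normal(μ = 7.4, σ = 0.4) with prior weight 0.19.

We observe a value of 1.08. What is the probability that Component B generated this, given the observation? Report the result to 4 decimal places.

0.7372

Apply Bayes' rule: the posterior for each component is proportional to its prior times its likelihood at x.
Evaluate each component's likelihood at the observed value:
  L_A = (1/(1.2·√(2π)))·exp(−(1.08−-0.5)²/(2·1.2²)) = 0.332452·exp(-0.86681) = 0.139727
  L_B = (1/(1.7·√(2π)))·exp(−(1.08−2.1)²/(2·1.7²)) = 0.234672·exp(-0.18000) = 0.196014
  L_C = (1/(0.4·√(2π)))·exp(−(1.08−7.4)²/(2·0.4²)) = 0.997356·exp(-124.82000) = 6.16897e-55
Unnormalised posteriors:
  π_A·L_A = 0.27 × 0.139727 = 0.0377263
  π_B·L_B = 0.54 × 0.196014 = 0.105848
  π_C·L_C = 0.19 × 6.16897e-55 = 1.1721e-55
Marginal: 0.0377263 + 0.105848 + 1.1721e-55 = 0.143574
P(Component B | data) ≈ 0.7372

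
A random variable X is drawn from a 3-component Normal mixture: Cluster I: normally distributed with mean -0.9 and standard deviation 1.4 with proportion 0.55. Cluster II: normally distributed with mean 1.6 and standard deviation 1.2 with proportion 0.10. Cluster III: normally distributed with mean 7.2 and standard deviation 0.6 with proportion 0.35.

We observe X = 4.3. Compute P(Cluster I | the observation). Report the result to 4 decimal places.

Posterior ∝ prior × likelihood, so P(k | x) ∝ w_k f_k(x); normalise over all components.
Normal densities:
  L_I = 0.000287764
  L_II = 0.0264497
  L_III = 5.62287e-06
Unnormalised posteriors:
  w_I·L_I = 0.55 × 0.000287764 = 0.00015827
  w_II·L_II = 0.10 × 0.0264497 = 0.00264497
  w_III·L_III = 0.35 × 5.62287e-06 = 1.968e-06
Evidence: 0.00015827 + 0.00264497 + 1.968e-06 = 0.00280521
Responsibility of Cluster I: 0.00015827 / 0.00280521 ≈ 0.0564

0.0564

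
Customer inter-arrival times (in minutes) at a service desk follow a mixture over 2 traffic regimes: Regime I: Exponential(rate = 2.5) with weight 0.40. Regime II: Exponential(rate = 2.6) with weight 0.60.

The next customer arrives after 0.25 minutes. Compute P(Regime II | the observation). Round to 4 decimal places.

0.6034

P(component k | x) = π_k·f_k(x) / marginal(x), where marginal(x) = Σ_j π_j·f_j(x).
Exponential densities:
  p_I = 2.5·e^(−2.5·0.25) = 2.5·e^(−0.6250) = 1.33815
  p_II = 2.6·e^(−2.6·0.25) = 2.6·e^(−0.6500) = 1.35732
Multiply by the mixture weights:
  π_I·p_I = 0.40 × 1.33815 = 0.535261
  π_II·p_II = 0.60 × 1.35732 = 0.814391
Sum: 0.535261 + 0.814391 = 1.34965
Responsibility of Regime II: 0.814391 / 1.34965 ≈ 0.6034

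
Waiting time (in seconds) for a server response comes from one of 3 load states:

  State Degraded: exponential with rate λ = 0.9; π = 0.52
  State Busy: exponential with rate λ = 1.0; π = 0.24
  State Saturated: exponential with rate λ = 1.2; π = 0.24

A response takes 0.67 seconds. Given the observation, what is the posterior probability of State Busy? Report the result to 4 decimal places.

0.2419

Posterior ∝ prior × likelihood, so P(k | x) ∝ π_k f_k(x); normalise over all components.
Exponential densities:
  L_Degraded = 0.492451
  L_Busy = 0.511709
  L_Saturated = 0.537042
Prior × likelihood for each component:
  π_Degraded·L_Degraded = 0.52 × 0.492451 = 0.256074
  π_Busy·L_Busy = 0.24 × 0.511709 = 0.12281
  π_Saturated·L_Saturated = 0.24 × 0.537042 = 0.12889
Normaliser: 0.256074 + 0.12281 + 0.12889 = 0.507775
So the posterior for State Busy is 0.12281 / 0.507775 ≈ 0.2419.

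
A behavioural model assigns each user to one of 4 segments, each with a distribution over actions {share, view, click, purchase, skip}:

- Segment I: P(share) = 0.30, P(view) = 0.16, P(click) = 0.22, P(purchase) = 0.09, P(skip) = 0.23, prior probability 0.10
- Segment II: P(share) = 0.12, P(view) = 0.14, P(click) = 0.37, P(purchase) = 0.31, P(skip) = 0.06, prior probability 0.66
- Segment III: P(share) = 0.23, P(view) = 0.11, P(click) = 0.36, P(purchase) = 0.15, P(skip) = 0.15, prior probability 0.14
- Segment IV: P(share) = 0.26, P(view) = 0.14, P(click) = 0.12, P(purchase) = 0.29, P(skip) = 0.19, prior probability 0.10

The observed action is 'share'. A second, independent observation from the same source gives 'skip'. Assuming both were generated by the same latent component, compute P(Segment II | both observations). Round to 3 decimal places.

0.222

Apply Bayes' rule: the posterior for each component is proportional to its prior times its likelihood at x.
Since both observations come from the same component, the likelihood for component k is f_k(x₁)·f_k(x₂).
  f_I = [P(share | comp) = 0.30] × [0.23] = 0.069
  f_II = [P(share | comp) = 0.12] × [0.06] = 0.0072
  f_III = [P(share | comp) = 0.23] × [0.15] = 0.0345
  f_IV = [P(share | comp) = 0.26] × [0.19] = 0.0494
Prior × likelihood for each component:
  P(Z=I)·f_I = 0.10 × 0.069 = 0.0069
  P(Z=II)·f_II = 0.66 × 0.0072 = 0.004752
  P(Z=III)·f_III = 0.14 × 0.0345 = 0.00483
  P(Z=IV)·f_IV = 0.10 × 0.0494 = 0.00494
Normaliser: 0.0069 + 0.004752 + 0.00483 + 0.00494 = 0.021422
P(Segment II | x₁, x₂) = 0.004752 / 0.021422 ≈ 0.222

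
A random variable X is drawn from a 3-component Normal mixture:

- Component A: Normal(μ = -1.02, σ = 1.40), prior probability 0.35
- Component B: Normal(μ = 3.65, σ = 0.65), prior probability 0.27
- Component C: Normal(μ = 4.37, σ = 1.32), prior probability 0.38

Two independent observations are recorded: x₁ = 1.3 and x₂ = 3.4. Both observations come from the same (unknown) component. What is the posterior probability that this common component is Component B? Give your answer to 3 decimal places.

Apply Bayes' rule: the posterior for each component is proportional to its prior times its likelihood at x.
Since both observations come from the same component, the likelihood for component k is f_k(x₁)·f_k(x₂).
  f_A = [0.0721887] × [0.00195144] = 0.000140872
  f_B = [0.000890561] × [0.569999] = 0.000507619
  f_C = [0.0202188] × [0.230715] = 0.00466477
Prior × likelihood for each component:
  w_A·f_A = 0.35 × 0.000140872 = 4.93052e-05
  w_B·f_B = 0.27 × 0.000507619 = 0.000137057
  w_C·f_C = 0.38 × 0.00466477 = 0.00177261
Denominator: 4.93052e-05 + 0.000137057 + 0.00177261 = 0.00195898
P(Component B | x) ≈ 0.070

0.070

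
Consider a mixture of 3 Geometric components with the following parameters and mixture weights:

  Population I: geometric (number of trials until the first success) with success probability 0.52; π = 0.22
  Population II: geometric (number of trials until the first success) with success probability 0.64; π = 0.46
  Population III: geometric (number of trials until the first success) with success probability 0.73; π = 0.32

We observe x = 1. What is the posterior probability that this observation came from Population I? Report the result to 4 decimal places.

Posterior ∝ prior × likelihood, so P(k | x) ∝ π_k f_k(x); normalise over all components.
Component likelihoods at x = 1:
  L_I = 0.52
  L_II = 0.64
  L_III = 0.73
Prior × likelihood for each component:
  π_I·L_I = 0.22 × 0.52 = 0.1144
  π_II·L_II = 0.46 × 0.64 = 0.2944
  π_III·L_III = 0.32 × 0.73 = 0.2336
Sum: 0.1144 + 0.2944 + 0.2336 = 0.6424
Responsibility of Population I: 0.1144 / 0.6424 ≈ 0.1781

0.1781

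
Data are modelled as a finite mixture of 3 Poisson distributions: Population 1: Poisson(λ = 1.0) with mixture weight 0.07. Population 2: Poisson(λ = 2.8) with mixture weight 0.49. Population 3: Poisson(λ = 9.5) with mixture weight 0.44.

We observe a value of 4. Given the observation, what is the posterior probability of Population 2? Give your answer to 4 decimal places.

By Bayes' theorem, P(k | x) = w_k f_k(x) / Σ_j w_j f_j(x).
Evaluate each component's likelihood at the observed value:
  L_1 = e^(−1.0)·1.0^4/4! = 0.0153283
  L_2 = e^(−2.8)·2.8^4/4! = 0.155739
  L_3 = e^(−9.5)·9.5^4/4! = 0.025403
Multiply by the mixture weights:
  w_1·L_1 = 0.07 × 0.0153283 = 0.00107298
  w_2·L_2 = 0.49 × 0.155739 = 0.0763119
  w_3·L_3 = 0.44 × 0.025403 = 0.0111773
Normaliser: 0.00107298 + 0.0763119 + 0.0111773 = 0.0885622
Responsibility of Population 2: 0.0763119 / 0.0885622 ≈ 0.8617

0.8617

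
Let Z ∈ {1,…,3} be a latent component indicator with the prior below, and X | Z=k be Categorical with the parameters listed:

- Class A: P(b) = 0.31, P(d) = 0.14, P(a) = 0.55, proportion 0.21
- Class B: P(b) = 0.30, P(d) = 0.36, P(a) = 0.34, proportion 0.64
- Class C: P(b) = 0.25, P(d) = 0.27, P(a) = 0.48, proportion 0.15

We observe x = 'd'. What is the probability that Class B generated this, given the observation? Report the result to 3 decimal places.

Apply Bayes' rule: the posterior for each component is proportional to its prior times its likelihood at x.
Evaluate each component's likelihood at the observed value:
  L_A = 0.14
  L_B = 0.36
  L_C = 0.27
Unnormalised posteriors:
  π_A·L_A = 0.21 × 0.14 = 0.0294
  π_B·L_B = 0.64 × 0.36 = 0.2304
  π_C·L_C = 0.15 × 0.27 = 0.0405
Denominator: 0.0294 + 0.2304 + 0.0405 = 0.3003
So the posterior for Class B is 0.2304 / 0.3003 ≈ 0.767.

0.767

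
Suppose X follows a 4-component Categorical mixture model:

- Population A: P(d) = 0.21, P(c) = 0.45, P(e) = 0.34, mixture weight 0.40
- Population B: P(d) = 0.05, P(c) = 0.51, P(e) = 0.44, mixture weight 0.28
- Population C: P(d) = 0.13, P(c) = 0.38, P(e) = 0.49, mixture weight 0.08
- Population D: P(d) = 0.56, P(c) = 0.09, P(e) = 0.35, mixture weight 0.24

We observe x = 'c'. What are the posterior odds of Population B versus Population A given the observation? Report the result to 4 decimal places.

Posterior odds = (π_i f_i(x)) / (π_j f_j(x)); the normalising sum cancels.
Categorical probabilities:
  L_A = P(c | comp) = 0.45
  L_B = P(c | comp) = 0.51
  L_C = P(c | comp) = 0.38
  L_D = P(c | comp) = 0.09
0.1428 / 0.18 ≈ 0.7933

0.7933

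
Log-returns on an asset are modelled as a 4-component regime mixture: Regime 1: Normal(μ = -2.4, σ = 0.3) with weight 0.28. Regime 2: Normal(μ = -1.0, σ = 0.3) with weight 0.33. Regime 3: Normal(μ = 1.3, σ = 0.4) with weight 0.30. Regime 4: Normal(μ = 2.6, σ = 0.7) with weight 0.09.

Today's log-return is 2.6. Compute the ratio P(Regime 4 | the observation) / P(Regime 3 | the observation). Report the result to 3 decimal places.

The posterior odds equal the prior odds times the likelihood ratio: (π_i/π_j)·(f_i(x)/f_j(x)).
Evaluate each component's likelihood at the observed value:
  p_1 = (1/(0.3·√(2π)))·exp(−(2.6−-2.4)²/(2·0.3²)) = 1.329808·exp(-138.88889) = 6.38426e-61
  p_2 = (1/(0.3·√(2π)))·exp(−(2.6−-1.0)²/(2·0.3²)) = 1.329808·exp(-72.00000) = 7.15461e-32
  p_3 = (1/(0.4·√(2π)))·exp(−(2.6−1.3)²/(2·0.4²)) = 0.997356·exp(-5.28125) = 0.00507262
  p_4 = (1/(0.7·√(2π)))·exp(−(2.6−2.6)²/(2·0.7²)) = 0.569918·exp(-0.00000) = 0.569918
Odds = (0.09/0.30) × (0.569918/0.00507262) = 0.3 × 112.352 ≈ 33.706

33.706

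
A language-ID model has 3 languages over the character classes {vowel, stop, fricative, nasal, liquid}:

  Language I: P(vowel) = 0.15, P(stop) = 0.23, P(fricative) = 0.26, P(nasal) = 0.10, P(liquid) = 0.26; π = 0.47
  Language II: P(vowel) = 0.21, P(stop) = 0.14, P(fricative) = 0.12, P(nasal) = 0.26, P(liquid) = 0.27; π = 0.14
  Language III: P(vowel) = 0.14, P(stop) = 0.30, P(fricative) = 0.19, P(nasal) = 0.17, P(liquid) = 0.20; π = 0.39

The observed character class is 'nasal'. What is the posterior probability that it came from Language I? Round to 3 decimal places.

The responsibility of component k is P(Z=k) f_k(x) divided by Σ_j P(Z=j) f_j(x).
Component likelihoods at x = 'nasal':
  p_I = P(nasal | comp) = 0.10
  p_II = P(nasal | comp) = 0.26
  p_III = P(nasal | comp) = 0.17
Prior × likelihood for each component:
  P(Z=I)·p_I = 0.47 × 0.1 = 0.047
  P(Z=II)·p_II = 0.14 × 0.26 = 0.0364
  P(Z=III)·p_III = 0.39 × 0.17 = 0.0663
Marginal: 0.047 + 0.0364 + 0.0663 = 0.1497
P(Language I | 'nasal') ≈ 0.314

0.314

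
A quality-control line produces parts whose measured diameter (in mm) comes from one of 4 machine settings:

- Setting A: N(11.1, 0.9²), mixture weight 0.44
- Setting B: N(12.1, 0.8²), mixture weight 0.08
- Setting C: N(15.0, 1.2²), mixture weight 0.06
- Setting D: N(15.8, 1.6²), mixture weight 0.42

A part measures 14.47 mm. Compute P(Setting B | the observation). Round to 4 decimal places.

P(component k | x) = w_k·f_k(x) / marginal(x), where marginal(x) = Σ_j w_j·f_j(x).
Evaluate each component's likelihood at the observed value:
  L_A = (1/(0.9·√(2π)))·exp(−(14.47−11.1)²/(2·0.9²)) = 0.443269·exp(-7.01043) = 0.000400014
  L_B = (1/(0.8·√(2π)))·exp(−(14.47−12.1)²/(2·0.8²)) = 0.498678·exp(-4.38820) = 0.00619509
  L_C = (1/(1.2·√(2π)))·exp(−(14.47−15.0)²/(2·1.2²)) = 0.332452·exp(-0.09753) = 0.301557
  L_D = (1/(1.6·√(2π)))·exp(−(14.47−15.8)²/(2·1.6²)) = 0.249339·exp(-0.34549) = 0.176501
Prior × likelihood for each component:
  w_A·L_A = 0.44 × 0.000400014 = 0.000176006
  w_B·L_B = 0.08 × 0.00619509 = 0.000495607
  w_C·L_C = 0.06 × 0.301557 = 0.0180934
  w_D·L_D = 0.42 × 0.176501 = 0.0741303
Denominator: 0.000176006 + 0.000495607 + 0.0180934 + 0.0741303 = 0.0928954
P(Setting B | x) = 0.000495607 / 0.0928954 ≈ 0.0053

0.0053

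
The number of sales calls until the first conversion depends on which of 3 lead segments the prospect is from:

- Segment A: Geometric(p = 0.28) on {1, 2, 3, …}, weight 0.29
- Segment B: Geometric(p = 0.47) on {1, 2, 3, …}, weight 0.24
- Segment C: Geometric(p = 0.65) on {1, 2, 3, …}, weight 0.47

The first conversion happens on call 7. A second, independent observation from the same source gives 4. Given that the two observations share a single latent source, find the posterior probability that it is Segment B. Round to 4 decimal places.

0.1274

P(component k | x) = w_k·f_k(x) / marginal(x), where marginal(x) = Σ_j w_j·f_j(x).
Since both observations come from the same component, the likelihood for component k is f_k(x₁)·f_k(x₂).
  f_A = [0.0390079] × [0.104509] = 0.0040767
  f_B = [0.0104172] × [0.0699722] = 0.000728918
  f_C = [0.00119487] × [0.0278687] = 3.32996e-05
Multiply by the mixture weights:
  w_A·f_A = 0.29 × 0.0040767 = 0.00118224
  w_B·f_B = 0.24 × 0.000728918 = 0.00017494
  w_C·f_C = 0.47 × 3.32996e-05 = 1.56508e-05
Marginal: 0.00118224 + 0.00017494 + 1.56508e-05 = 0.00137283
P(Segment B | data) = 0.00017494 / 0.00137283 ≈ 0.1274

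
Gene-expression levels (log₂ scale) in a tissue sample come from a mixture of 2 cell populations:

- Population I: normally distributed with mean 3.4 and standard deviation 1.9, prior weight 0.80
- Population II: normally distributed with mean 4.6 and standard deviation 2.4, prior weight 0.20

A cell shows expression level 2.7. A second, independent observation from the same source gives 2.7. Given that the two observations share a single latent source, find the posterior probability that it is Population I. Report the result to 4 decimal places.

Apply Bayes' rule: the posterior for each component is proportional to its prior times its likelihood at x.
Since both observations come from the same component, the likelihood for component k is f_k(x₁)·f_k(x₂).
  L_I = [(1/(1.9·√(2π)))·exp(−(2.7−3.4)²/(2·1.9²)) = 0.209970·exp(-0.06787) = 0.196192] × [0.196192] = 0.0384915
  L_II = [(1/(2.4·√(2π)))·exp(−(2.7−4.6)²/(2·2.4²)) = 0.166226·exp(-0.31337) = 0.121508] × [0.121508] = 0.0147642
Weight by the priors:
  π_I·L_I = 0.80 × 0.0384915 = 0.0307932
  π_II·L_II = 0.20 × 0.0147642 = 0.00295284
Sum: 0.0307932 + 0.00295284 = 0.033746
Responsibility of Population I: 0.0307932 / 0.033746 ≈ 0.9125

0.9125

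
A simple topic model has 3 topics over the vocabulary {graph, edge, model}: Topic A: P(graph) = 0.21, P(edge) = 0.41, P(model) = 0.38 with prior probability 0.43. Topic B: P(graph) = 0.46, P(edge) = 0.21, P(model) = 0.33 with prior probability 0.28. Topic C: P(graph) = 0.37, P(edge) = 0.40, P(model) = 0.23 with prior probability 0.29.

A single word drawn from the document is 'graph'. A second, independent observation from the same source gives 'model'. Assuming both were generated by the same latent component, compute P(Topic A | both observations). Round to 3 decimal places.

The responsibility of component k is P(Z=k) f_k(x) divided by Σ_j P(Z=j) f_j(x).
Since both observations come from the same component, the likelihood for component k is f_k(x₁)·f_k(x₂).
  p_A = [0.21] × [0.38] = 0.0798
  p_B = [0.46] × [0.33] = 0.1518
  p_C = [0.37] × [0.23] = 0.0851
Unnormalised posteriors:
  P(Z=A)·p_A = 0.43 × 0.0798 = 0.034314
  P(Z=B)·p_B = 0.28 × 0.1518 = 0.042504
  P(Z=C)·p_C = 0.29 × 0.0851 = 0.024679
Evidence: 0.034314 + 0.042504 + 0.024679 = 0.101497
So the posterior for Topic A is 0.034314 / 0.101497 ≈ 0.338.

0.338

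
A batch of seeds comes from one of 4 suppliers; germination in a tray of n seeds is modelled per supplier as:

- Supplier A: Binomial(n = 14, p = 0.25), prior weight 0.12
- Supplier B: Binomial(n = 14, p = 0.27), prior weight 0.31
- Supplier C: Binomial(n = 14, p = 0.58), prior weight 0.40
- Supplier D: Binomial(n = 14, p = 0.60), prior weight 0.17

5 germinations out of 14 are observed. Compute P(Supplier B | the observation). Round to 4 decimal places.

Apply Bayes' rule: the posterior for each component is proportional to its prior times its likelihood at x.
Evaluate each component's likelihood at the observed value:
  p_A = C(14,5)·0.25^5·0.75^9 = 2002·0.000976562·0.0750847 = 0.146796
  p_B = C(14,5)·0.27^5·0.73^9 = 2002·0.00143489·0.0588716 = 0.169118
  p_C = C(14,5)·0.58^5·0.42^9 = 2002·0.0656357·0.000406671 = 0.0534377
  p_D = C(14,5)·0.60^5·0.40^9 = 2002·0.07776·0.000262144 = 0.0408094
Prior × likelihood for each component:
  π_A·p_A = 0.12 × 0.146796 = 0.0176156
  π_B·p_B = 0.31 × 0.169118 = 0.0524264
  π_C·p_C = 0.40 × 0.0534377 = 0.0213751
  π_D·p_D = 0.17 × 0.0408094 = 0.0069376
Normaliser: 0.0176156 + 0.0524264 + 0.0213751 + 0.0069376 = 0.0983547
So the posterior for Supplier B is 0.0524264 / 0.0983547 ≈ 0.5330.

0.5330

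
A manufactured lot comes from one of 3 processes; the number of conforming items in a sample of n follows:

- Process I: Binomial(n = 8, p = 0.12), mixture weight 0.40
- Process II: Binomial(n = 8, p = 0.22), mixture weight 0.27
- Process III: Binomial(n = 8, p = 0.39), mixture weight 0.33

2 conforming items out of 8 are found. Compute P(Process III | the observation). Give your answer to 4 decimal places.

0.3152

P(component k | x) = w_k·f_k(x) / marginal(x), where marginal(x) = Σ_j w_j·f_j(x).
Binomial probabilities:
  f_I = 0.187248
  f_II = 0.30519
  f_III = 0.219415
Unnormalised posteriors:
  w_I·f_I = 0.40 × 0.187248 = 0.0748991
  w_II·f_II = 0.27 × 0.30519 = 0.0824014
  w_III·f_III = 0.33 × 0.219415 = 0.0724069
Sum: 0.0748991 + 0.0824014 + 0.0724069 = 0.229707
So the posterior for Process III is 0.0724069 / 0.229707 ≈ 0.3152.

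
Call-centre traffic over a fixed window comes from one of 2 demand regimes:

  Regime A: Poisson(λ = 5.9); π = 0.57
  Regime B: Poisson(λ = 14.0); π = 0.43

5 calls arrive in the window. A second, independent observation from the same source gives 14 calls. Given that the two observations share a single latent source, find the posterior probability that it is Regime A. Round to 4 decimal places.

The responsibility of component k is π_k f_k(x) divided by Σ_j π_j f_j(x).
Since both observations come from the same component, the likelihood for component k is f_k(x₁)·f_k(x₂).
  f_A = [e^(−5.9)·5.9^5/5! = 0.163208] × [0.00194618] = 0.000317632
  f_B = [e^(−14.0)·14.0^5/5! = 0.0037268] × [0.105989] = 0.000395
Multiply by the mixture weights:
  π_A·f_A = 0.57 × 0.000317632 = 0.00018105
  π_B·f_B = 0.43 × 0.000395 = 0.00016985
Evidence: 0.00018105 + 0.00016985 = 0.0003509
Responsibility of Regime A: 0.00018105 / 0.0003509 ≈ 0.5160

0.5160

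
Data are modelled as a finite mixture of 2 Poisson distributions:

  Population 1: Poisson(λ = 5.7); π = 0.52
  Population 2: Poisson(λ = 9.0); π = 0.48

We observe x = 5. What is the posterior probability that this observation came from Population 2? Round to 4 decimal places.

The responsibility of component k is π_k f_k(x) divided by Σ_j π_j f_j(x).
Evaluate each component's likelihood at the observed value:
  L_1 = e^(−5.7)·5.7^5/5! = 0.16777
  L_2 = e^(−9.0)·9.0^5/5! = 0.0607269
Weight by the priors:
  π_1·L_1 = 0.52 × 0.16777 = 0.0872404
  π_2·L_2 = 0.48 × 0.0607269 = 0.0291489
Normaliser: 0.0872404 + 0.0291489 = 0.116389
P(Population 2 | data) = 0.0291489 / 0.116389 ≈ 0.2504

0.2504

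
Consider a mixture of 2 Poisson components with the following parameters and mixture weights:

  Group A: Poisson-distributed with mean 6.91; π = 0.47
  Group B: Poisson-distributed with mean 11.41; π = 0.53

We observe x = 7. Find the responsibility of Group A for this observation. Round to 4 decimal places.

Posterior ∝ prior × likelihood, so P(k | x) ∝ π_k f_k(x); normalise over all components.
Component likelihoods at x = 7:
  f_A = e^(−6.91)·6.91^7/7! = 0.148916
  f_B = e^(−11.41)·11.41^7/7! = 0.0553693
Multiply by the mixture weights:
  π_A·f_A = 0.47 × 0.148916 = 0.0699904
  π_B·f_B = 0.53 × 0.0553693 = 0.0293457
Sum: 0.0699904 + 0.0293457 = 0.0993362
So the posterior for Group A is 0.0699904 / 0.0993362 ≈ 0.7046.

0.7046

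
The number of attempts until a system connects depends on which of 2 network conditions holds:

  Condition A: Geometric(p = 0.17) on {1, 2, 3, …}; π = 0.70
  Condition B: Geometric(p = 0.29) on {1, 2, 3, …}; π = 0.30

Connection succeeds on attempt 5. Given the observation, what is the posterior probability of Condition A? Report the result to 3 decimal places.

0.719

Apply Bayes' rule: the posterior for each component is proportional to its prior times its likelihood at x.
Component likelihoods at x = 5:
  p_A = 0.0806791
  p_B = 0.0736939
Unnormalised posteriors:
  π_A·p_A = 0.70 × 0.0806791 = 0.0564754
  π_B·p_B = 0.30 × 0.0736939 = 0.0221082
Sum: 0.0564754 + 0.0221082 = 0.0785836
P(Condition A | x) ≈ 0.719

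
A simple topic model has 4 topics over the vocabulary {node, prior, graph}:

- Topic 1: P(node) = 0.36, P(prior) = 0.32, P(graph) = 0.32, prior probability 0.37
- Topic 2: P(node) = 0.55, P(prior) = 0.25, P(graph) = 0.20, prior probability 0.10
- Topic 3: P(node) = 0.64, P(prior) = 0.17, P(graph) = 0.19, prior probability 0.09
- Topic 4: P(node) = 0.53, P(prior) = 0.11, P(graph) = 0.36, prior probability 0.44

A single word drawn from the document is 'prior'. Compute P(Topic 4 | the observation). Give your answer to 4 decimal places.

0.2337

P(component k | x) = P(Z=k)·f_k(x) / marginal(x), where marginal(x) = Σ_j P(Z=j)·f_j(x).
Categorical probabilities:
  p_1 = P(prior | comp) = 0.32
  p_2 = P(prior | comp) = 0.25
  p_3 = P(prior | comp) = 0.17
  p_4 = P(prior | comp) = 0.11
Unnormalised posteriors:
  P(Z=1)·p_1 = 0.37 × 0.32 = 0.1184
  P(Z=2)·p_2 = 0.10 × 0.25 = 0.025
  P(Z=3)·p_3 = 0.09 × 0.17 = 0.0153
  P(Z=4)·p_4 = 0.44 × 0.11 = 0.0484
Denominator: 0.1184 + 0.025 + 0.0153 + 0.0484 = 0.2071
Responsibility of Topic 4: 0.0484 / 0.2071 ≈ 0.2337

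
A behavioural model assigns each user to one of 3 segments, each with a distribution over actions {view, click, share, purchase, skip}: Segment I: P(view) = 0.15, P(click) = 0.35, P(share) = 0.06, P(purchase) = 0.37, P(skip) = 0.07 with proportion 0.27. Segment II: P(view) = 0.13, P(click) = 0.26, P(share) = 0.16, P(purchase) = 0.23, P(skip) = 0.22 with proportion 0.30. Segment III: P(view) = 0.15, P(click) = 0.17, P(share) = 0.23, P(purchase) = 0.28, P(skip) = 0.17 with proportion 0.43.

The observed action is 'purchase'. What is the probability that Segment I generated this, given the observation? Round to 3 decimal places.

0.345

The responsibility of component k is w_k f_k(x) divided by Σ_j w_j f_j(x).
Evaluate each component's likelihood at the observed value:
  L_I = 0.37
  L_II = 0.23
  L_III = 0.28
Prior × likelihood for each component:
  w_I·L_I = 0.27 × 0.37 = 0.0999
  w_II·L_II = 0.30 × 0.23 = 0.069
  w_III·L_III = 0.43 × 0.28 = 0.1204
Marginal: 0.0999 + 0.069 + 0.1204 = 0.2893
So the posterior for Segment I is 0.0999 / 0.2893 ≈ 0.345.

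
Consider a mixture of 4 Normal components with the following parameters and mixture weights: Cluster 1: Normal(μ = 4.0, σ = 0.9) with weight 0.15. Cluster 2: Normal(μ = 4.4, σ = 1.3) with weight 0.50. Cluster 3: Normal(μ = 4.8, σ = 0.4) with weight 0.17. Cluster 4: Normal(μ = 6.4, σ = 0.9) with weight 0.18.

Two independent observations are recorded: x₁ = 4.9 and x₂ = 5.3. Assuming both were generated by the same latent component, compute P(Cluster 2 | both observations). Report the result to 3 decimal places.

Apply Bayes' rule: the posterior for each component is proportional to its prior times its likelihood at x.
Since both observations come from the same component, the likelihood for component k is f_k(x₁)·f_k(x₂).
  p_1 = [(1/(0.9·√(2π)))·exp(−(4.9−4.0)²/(2·0.9²)) = 0.443269·exp(-0.50000) = 0.268856] × [0.156173] = 0.0419882
  p_2 = [(1/(1.3·√(2π)))·exp(−(4.9−4.4)²/(2·1.3²)) = 0.306879·exp(-0.07396) = 0.285] × [0.241485] = 0.0688232
  p_3 = [(1/(0.4·√(2π)))·exp(−(4.9−4.8)²/(2·0.4²)) = 0.997356·exp(-0.03125) = 0.96667] × [0.456623] = 0.441404
  p_4 = [(1/(0.9·√(2π)))·exp(−(4.9−6.4)²/(2·0.9²)) = 0.443269·exp(-1.38889) = 0.11053] × [0.210033] = 0.023215
Unnormalised posteriors:
  P(Z=1)·p_1 = 0.15 × 0.0419882 = 0.00629823
  P(Z=2)·p_2 = 0.50 × 0.0688232 = 0.0344116
  P(Z=3)·p_3 = 0.17 × 0.441404 = 0.0750386
  P(Z=4)·p_4 = 0.18 × 0.023215 = 0.00417869
Evidence: 0.00629823 + 0.0344116 + 0.0750386 + 0.00417869 = 0.119927
P(Cluster 2 | x₁, x₂) ≈ 0.287

0.287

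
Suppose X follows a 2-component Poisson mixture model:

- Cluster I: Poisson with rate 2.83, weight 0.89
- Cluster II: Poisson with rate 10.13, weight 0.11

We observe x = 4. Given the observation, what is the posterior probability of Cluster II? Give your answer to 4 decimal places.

0.0135

By Bayes' theorem, P(k | x) = π_k f_k(x) / Σ_j π_j f_j(x).
Evaluate each component's likelihood at the observed value:
  L_I = 0.157718
  L_II = 0.0174914
Prior × likelihood for each component:
  π_I·L_I = 0.89 × 0.157718 = 0.140369
  π_II·L_II = 0.11 × 0.0174914 = 0.00192405
Denominator: 0.140369 + 0.00192405 = 0.142293
So the posterior for Cluster II is 0.00192405 / 0.142293 ≈ 0.0135.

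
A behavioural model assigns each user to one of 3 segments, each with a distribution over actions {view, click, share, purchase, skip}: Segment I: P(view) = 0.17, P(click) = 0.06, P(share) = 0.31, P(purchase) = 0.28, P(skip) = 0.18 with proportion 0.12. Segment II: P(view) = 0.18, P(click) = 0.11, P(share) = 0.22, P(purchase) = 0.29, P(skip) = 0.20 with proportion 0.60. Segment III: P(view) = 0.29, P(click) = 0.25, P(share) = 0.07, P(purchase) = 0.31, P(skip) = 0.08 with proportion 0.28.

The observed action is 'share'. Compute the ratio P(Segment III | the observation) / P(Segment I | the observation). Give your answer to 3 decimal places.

Posterior odds = (P(Z=i) f_i(x)) / (P(Z=j) f_j(x)); the normalising sum cancels.
Component likelihoods at x = 'share':
  p_I = P(share | comp) = 0.31
  p_II = P(share | comp) = 0.22
  p_III = P(share | comp) = 0.07
0.0196 / 0.0372 ≈ 0.527

0.527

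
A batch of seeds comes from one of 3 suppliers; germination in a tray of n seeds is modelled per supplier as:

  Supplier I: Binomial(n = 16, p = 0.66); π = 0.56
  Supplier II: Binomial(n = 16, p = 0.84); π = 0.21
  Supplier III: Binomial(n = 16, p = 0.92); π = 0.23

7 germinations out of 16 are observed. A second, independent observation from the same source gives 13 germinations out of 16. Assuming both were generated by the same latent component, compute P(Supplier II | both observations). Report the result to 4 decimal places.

P(component k | x) = π_k·f_k(x) / marginal(x), where marginal(x) = Σ_j π_j·f_j(x).
Since both observations come from the same component, the likelihood for component k is f_k(x₁)·f_k(x₂).
  f_I = [0.0378917] × [0.0992421] = 0.00376045
  f_II = [0.000231986] × [0.237782] = 5.51619e-05
  f_III = [8.56546e-07] × [0.0969839] = 8.30712e-08
Prior × likelihood for each component:
  π_I·f_I = 0.56 × 0.00376045 = 0.00210585
  π_II·f_II = 0.21 × 5.51619e-05 = 1.1584e-05
  π_III·f_III = 0.23 × 8.30712e-08 = 1.91064e-08
Evidence: 0.00210585 + 1.1584e-05 + 1.91064e-08 = 0.00211745
Responsibility of Supplier II: 1.1584e-05 / 0.00211745 ≈ 0.0055

0.0055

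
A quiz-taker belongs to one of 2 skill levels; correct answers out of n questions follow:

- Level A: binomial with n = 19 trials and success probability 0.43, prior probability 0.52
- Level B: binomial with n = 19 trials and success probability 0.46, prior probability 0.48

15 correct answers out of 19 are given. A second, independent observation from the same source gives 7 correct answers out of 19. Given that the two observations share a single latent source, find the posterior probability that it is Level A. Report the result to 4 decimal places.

P(component k | x) = π_k·f_k(x) / marginal(x), where marginal(x) = Σ_j π_j·f_j(x).
Since both observations come from the same component, the likelihood for component k is f_k(x₁)·f_k(x₂).
  L_A = [C(19,15)·0.43^15·0.57^4 = 3876·3.17707e-06·0.10556 = 0.0012999] × [0.161103] = 0.000209418
  L_B = [C(19,15)·0.46^15·0.54^4 = 3876·8.7371e-06·0.0850306 = 0.00287956] × [0.135007] = 0.000388762
Unnormalised posteriors:
  π_A·L_A = 0.52 × 0.000209418 = 0.000108898
  π_B·L_B = 0.48 × 0.000388762 = 0.000186606
Sum: 0.000108898 + 0.000186606 = 0.000295503
P(Level A | x₁,x₂) ≈ 0.3685

0.3685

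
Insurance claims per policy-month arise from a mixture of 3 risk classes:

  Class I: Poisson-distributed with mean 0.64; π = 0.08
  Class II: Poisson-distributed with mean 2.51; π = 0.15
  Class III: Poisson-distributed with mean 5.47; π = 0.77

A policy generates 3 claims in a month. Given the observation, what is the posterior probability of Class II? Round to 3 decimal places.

Posterior ∝ prior × likelihood, so P(k | x) ∝ P(Z=k) f_k(x); normalise over all components.
Poisson probabilities:
  L_I = e^(−0.64)·0.64^3/3! = 0.0230378
  L_II = e^(−2.51)·2.51^3/3! = 0.214186
  L_III = e^(−5.47)·5.47^3/3! = 0.114874
Weight by the priors:
  P(Z=I)·L_I = 0.08 × 0.0230378 = 0.00184302
  P(Z=II)·L_II = 0.15 × 0.214186 = 0.0321279
  P(Z=III)·L_III = 0.77 × 0.114874 = 0.0884526
Normaliser: 0.00184302 + 0.0321279 + 0.0884526 = 0.122424
P(Class II | 3 claims) = 0.0321279 / 0.122424 ≈ 0.262

0.262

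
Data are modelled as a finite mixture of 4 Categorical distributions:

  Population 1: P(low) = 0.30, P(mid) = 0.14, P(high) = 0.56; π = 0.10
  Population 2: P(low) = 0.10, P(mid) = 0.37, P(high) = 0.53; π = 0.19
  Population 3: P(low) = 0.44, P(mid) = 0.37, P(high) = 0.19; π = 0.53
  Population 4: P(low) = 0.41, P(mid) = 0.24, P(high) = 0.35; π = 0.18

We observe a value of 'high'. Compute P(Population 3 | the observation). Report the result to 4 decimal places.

0.3143

By Bayes' theorem, P(k | x) = π_k f_k(x) / Σ_j π_j f_j(x).
Categorical probabilities:
  p_1 = 0.56
  p_2 = 0.53
  p_3 = 0.19
  p_4 = 0.35
Weight by the priors:
  π_1·p_1 = 0.10 × 0.56 = 0.056
  π_2·p_2 = 0.19 × 0.53 = 0.1007
  π_3·p_3 = 0.53 × 0.19 = 0.1007
  π_4·p_4 = 0.18 × 0.35 = 0.063
Denominator: 0.056 + 0.1007 + 0.1007 + 0.063 = 0.3204
So the posterior for Population 3 is 0.1007 / 0.3204 ≈ 0.3143.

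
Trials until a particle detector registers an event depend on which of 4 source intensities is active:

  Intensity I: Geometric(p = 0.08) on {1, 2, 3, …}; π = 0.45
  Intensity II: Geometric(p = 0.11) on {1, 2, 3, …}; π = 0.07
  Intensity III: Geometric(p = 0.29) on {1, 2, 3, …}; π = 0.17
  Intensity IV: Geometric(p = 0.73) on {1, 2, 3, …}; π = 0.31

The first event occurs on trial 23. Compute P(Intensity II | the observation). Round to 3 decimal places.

By Bayes' theorem, P(k | x) = π_k f_k(x) / Σ_j π_j f_j(x).
Geometric probabilities:
  L_I = 0.0127768
  L_II = 0.00847174
  L_III = 0.000154911
  L_IV = 2.25593e-13
Unnormalised posteriors:
  π_I·L_I = 0.45 × 0.0127768 = 0.00574956
  π_II·L_II = 0.07 × 0.00847174 = 0.000593022
  π_III·L_III = 0.17 × 0.000154911 = 2.63348e-05
  π_IV·L_IV = 0.31 × 2.25593e-13 = 6.99338e-14
Denominator: 0.00574956 + 0.000593022 + 2.63348e-05 + 6.99338e-14 = 0.00636892
Responsibility of Intensity II: 0.000593022 / 0.00636892 ≈ 0.093

0.093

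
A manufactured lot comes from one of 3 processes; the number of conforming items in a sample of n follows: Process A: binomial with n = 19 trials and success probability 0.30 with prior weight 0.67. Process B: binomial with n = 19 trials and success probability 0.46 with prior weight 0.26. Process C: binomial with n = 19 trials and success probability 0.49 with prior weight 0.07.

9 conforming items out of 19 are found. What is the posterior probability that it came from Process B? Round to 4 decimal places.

0.4987

Apply Bayes' rule: the posterior for each component is proportional to its prior times its likelihood at x.
Component likelihoods at x = 9 conforming items out of 19:
  L_A = C(19,9)·0.30^9·0.70^10 = 92378·1.9683e-05·0.0282475 = 0.0513618
  L_B = C(19,9)·0.46^9·0.54^10 = 92378·0.00092219·0.00210833 = 0.179608
  L_C = C(19,9)·0.49^9·0.51^10 = 92378·0.00162841·0.00119042 = 0.179075
Weight by the priors:
  π_A·L_A = 0.67 × 0.0513618 = 0.0344124
  π_B·L_B = 0.26 × 0.179608 = 0.0466982
  π_C·L_C = 0.07 × 0.179075 = 0.0125353
Sum: 0.0344124 + 0.0466982 + 0.0125353 = 0.0936458
P(Process B | x) = 0.0466982 / 0.0936458 ≈ 0.4987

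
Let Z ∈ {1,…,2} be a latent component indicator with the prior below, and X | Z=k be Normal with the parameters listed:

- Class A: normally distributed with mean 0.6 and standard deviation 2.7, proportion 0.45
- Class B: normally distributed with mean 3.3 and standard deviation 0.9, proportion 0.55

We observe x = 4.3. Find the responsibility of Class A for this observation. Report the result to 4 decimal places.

0.1651

P(component k | x) = P(Z=k)·f_k(x) / marginal(x), where marginal(x) = Σ_j P(Z=j)·f_j(x).
Component likelihoods at x = 4.3:
  p_A = (1/(2.7·√(2π)))·exp(−(4.3−0.6)²/(2·2.7²)) = 0.147756·exp(-0.93896) = 0.057778
  p_B = (1/(0.9·√(2π)))·exp(−(4.3−3.3)²/(2·0.9²)) = 0.443269·exp(-0.61728) = 0.239103
Weight by the priors:
  P(Z=A)·p_A = 0.45 × 0.057778 = 0.0260001
  P(Z=B)·p_B = 0.55 × 0.239103 = 0.131507
Normaliser: 0.0260001 + 0.131507 = 0.157507
So the posterior for Class A is 0.0260001 / 0.157507 ≈ 0.1651.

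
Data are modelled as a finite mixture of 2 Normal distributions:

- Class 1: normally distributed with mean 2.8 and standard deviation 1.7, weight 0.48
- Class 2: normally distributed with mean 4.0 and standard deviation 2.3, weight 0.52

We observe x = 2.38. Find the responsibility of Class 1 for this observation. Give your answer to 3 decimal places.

The responsibility of component k is π_k f_k(x) divided by Σ_j π_j f_j(x).
Evaluate each component's likelihood at the observed value:
  L_1 = (1/(1.7·√(2π)))·exp(−(2.38−2.8)²/(2·1.7²)) = 0.234672·exp(-0.03052) = 0.227618
  L_2 = (1/(2.3·√(2π)))·exp(−(2.38−4.0)²/(2·2.3²)) = 0.173453·exp(-0.24805) = 0.135349
Prior × likelihood for each component:
  π_1·L_1 = 0.48 × 0.227618 = 0.109257
  π_2·L_2 = 0.52 × 0.135349 = 0.0703813
Sum: 0.109257 + 0.0703813 = 0.179638
P(Class 1 | data) = 0.109257 / 0.179638 ≈ 0.608

0.608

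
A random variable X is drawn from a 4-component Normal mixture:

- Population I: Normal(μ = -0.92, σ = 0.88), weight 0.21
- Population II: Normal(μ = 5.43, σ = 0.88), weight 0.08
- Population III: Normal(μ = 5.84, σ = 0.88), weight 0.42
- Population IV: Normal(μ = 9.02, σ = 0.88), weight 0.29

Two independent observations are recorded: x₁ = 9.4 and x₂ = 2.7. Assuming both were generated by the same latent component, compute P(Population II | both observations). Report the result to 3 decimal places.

0.109

Apply Bayes' rule: the posterior for each component is proportional to its prior times its likelihood at x.
Since both observations come from the same component, the likelihood for component k is f_k(x₁)·f_k(x₂).
  p_I = [(1/(0.88·√(2π)))·exp(−(9.4−-0.92)²/(2·0.88²)) = 0.453344·exp(-68.76446) = 6.20013e-31] × [9.59093e-05] = 5.9465e-35
  p_II = [(1/(0.88·√(2π)))·exp(−(9.4−5.43)²/(2·0.88²)) = 0.453344·exp(-10.17620) = 1.72568e-05] × [0.00368622] = 6.36123e-08
  p_III = [(1/(0.88·√(2π)))·exp(−(9.4−5.84)²/(2·0.88²)) = 0.453344·exp(-8.18285) = 0.000126666] × [0.000779338] = 9.87157e-08
  p_IV = [(1/(0.88·√(2π)))·exp(−(9.4−9.02)²/(2·0.88²)) = 0.453344·exp(-0.09323) = 0.412987] × [2.85954e-12] = 1.18095e-12
Weight by the priors:
  π_I·p_I = 0.21 × 5.9465e-35 = 1.24877e-35
  π_II·p_II = 0.08 × 6.36123e-08 = 5.08898e-09
  π_III·p_III = 0.42 × 9.87157e-08 = 4.14606e-08
  π_IV·p_IV = 0.29 × 1.18095e-12 = 3.42476e-13
Evidence: 1.24877e-35 + 5.08898e-09 + 4.14606e-08 + 3.42476e-13 = 4.65499e-08
P(Population II | x₁, x₂) ≈ 0.109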